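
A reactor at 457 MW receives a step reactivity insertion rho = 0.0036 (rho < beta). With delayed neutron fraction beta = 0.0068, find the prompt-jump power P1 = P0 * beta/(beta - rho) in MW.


P1/P0 = beta / (beta - rho)
P1/P0 = 0.0068 / (0.0068 - 0.0036) = 2.125000
P1 = 457 * 2.125000 = 971.12 MW

971.12


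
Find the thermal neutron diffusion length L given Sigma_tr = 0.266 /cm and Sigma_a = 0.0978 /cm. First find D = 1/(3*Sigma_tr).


D = 1 / (3 * Sigma_tr) = 1 / (3 * 0.266) = 1.253133 cm
L = sqrt(D / Sigma_a)
L = sqrt(1.253133 / 0.0978)
L = 3.5796 cm

3.5796


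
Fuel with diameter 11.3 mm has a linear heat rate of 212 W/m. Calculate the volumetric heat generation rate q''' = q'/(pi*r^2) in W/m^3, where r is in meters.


r = D / 2 / 1000 = 11.3 / 2 / 1000 = 0.00565 m
q''' = q' / (pi * r^2)
q''' = 212 / (pi * 0.00565^2)
q''' = 2.1139e+06 W/m^3

2.1139e+06


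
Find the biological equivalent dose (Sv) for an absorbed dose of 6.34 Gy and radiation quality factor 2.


H = D * Q
H = 6.34 * 2
H = 12.680 Sv

12.680


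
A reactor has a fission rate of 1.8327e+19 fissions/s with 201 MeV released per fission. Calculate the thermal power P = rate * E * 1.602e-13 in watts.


P = fission_rate * E_MeV * 1.602e-13
P = 1.8327e+19 * 201 * 1.602e-13
P = 5.9013e+08 W

5.9013e+08


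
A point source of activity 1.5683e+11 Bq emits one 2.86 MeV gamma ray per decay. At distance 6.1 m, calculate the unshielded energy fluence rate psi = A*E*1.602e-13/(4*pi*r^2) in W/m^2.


psi = A * E * 1.602e-13 / (4*pi*r^2)
psi = 1.5683e+11 * 2.86 * 1.602e-13 / (4*pi*6.1^2)
psi = 1.5367e-04 W/m^2

1.5367e-04


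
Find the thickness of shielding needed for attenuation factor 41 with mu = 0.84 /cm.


x = ln(factor) / mu
x = ln(41) / 0.84
x = 4.4209 cm

4.4209


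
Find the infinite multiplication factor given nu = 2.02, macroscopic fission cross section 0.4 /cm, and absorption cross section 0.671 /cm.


k_inf = nu * Sigma_f / Sigma_a
k_inf = 2.02 * 0.4 / 0.671
k_inf = 1.2042

1.2042


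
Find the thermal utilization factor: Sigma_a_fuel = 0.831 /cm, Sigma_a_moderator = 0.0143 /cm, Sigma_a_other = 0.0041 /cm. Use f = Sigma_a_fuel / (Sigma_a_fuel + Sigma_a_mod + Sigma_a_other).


f = Sigma_a_fuel / (Sigma_a_fuel + Sigma_a_mod + Sigma_a_other)
f = 0.831 / (0.831 + 0.0143 + 0.0041)
f = 0.97834

0.97834


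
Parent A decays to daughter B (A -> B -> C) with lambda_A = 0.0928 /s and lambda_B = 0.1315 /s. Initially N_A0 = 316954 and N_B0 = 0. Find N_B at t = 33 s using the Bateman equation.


N_B(t) = lambda_A * N_A0 / (lambda_B - lambda_A) * [exp(-lambda_A*t) - exp(-lambda_B*t)]
exp(-0.0928*33) = 0.04677530; exp(-0.1315*33) = 0.01304305
N_B = 0.0928 * 316954 / (0.1315 - 0.0928) * (0.04677530 - 0.01304305)
N_B = 25638

25638


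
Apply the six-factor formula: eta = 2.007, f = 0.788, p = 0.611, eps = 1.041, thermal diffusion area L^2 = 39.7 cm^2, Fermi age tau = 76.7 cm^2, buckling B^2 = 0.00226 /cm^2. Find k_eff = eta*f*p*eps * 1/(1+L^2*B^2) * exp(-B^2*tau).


k_inf = eta*f*p*eps = 2.007*0.788*0.611*1.041 = 1.005925
P_TNL = 1/(1 + L^2*B^2) = 1/(1 + 39.7*0.00226) = 0.9176652
P_FNL = exp(-B^2*tau) = exp(-0.00226*76.7) = 0.8408500
k_eff = k_inf * P_TNL * P_FNL = 1.005925 * 0.9176652 * 0.8408500
k_eff = 0.77619

0.77619


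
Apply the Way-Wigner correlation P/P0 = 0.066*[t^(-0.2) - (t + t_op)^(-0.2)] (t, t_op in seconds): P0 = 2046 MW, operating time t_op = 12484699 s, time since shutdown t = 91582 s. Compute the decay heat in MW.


P/P0 = 0.066 * [t^(-0.2) - (t + t_op)^(-0.2)]
P/P0 = 0.066 * [91582^(-0.2) - (91582 + 12484699)^(-0.2)]
P/P0 = 0.066 * [0.1017743 - 0.03802678] = 0.004207336
P = 2046 * 0.004207336 = 8.6082 MW

8.6082


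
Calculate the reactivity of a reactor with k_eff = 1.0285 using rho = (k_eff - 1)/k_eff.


rho = (k_eff - 1) / k_eff
rho = (1.0285 - 1) / 1.0285
rho = 0.027710

0.027710


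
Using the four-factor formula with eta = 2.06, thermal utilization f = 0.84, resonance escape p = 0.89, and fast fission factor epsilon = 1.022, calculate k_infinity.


k_inf = eta * f * p * epsilon
k_inf = 2.06 * 0.84 * 0.89 * 1.022
k_inf = 1.5739

1.5739


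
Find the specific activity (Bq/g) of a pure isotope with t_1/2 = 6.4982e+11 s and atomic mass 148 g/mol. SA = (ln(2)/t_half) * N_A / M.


lambda = ln(2) / t_half = ln(2) / 6.4982e+11 = 1.066676e-12 /s
SA = lambda * N_A / M
SA = 1.066676e-12 * 6.022e23 / 148
SA = 4.3402e+09 Bq/g

4.3402e+09


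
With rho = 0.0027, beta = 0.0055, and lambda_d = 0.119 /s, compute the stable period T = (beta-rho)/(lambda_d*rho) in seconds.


T = (beta - rho) / (lambda_d * rho)
T = (0.0055 - 0.0027) / (0.119 * 0.0027)
T = 8.7146 s

8.7146


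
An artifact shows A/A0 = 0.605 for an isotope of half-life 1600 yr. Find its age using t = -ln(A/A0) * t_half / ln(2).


lambda = ln(2) / t_half = ln(2) / 1600 = 4.332170e-04 /yr
t = -ln(A/A0) / lambda
t = -ln(0.605) / 4.332170e-04
t = 1160.0 yr

1160.0


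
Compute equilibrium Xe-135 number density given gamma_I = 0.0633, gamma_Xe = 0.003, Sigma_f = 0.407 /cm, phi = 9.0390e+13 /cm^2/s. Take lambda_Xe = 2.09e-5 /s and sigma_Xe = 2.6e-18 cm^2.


Xe_eq = (gamma_I + gamma_Xe) * Sigma_f * phi / (lambda_Xe + sigma_Xe * phi)
Numerator = (0.0633 + 0.003) * 0.407 * 9.0390e+13 = 2.439093e+12
Denominator = 2.09e-5 + 2.6e-18 * 9.0390e+13 = 2.559140e-04
Xe_eq = 2.439093e+12 / 2.559140e-04 = 9.5309e+15 /cm^3

9.5309e+15


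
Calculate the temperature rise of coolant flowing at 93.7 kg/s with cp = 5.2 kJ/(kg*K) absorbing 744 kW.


dT = Q / (m_dot * cp)
dT = 744 / (93.7 * 5.2)
dT = 1.5270 C

1.5270


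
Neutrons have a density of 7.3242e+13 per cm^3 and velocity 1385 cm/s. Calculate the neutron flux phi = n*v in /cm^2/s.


phi = n * v
phi = 7.3242e+13 * 1385
phi = 1.0144e+17 /cm^2/s

1.0144e+17


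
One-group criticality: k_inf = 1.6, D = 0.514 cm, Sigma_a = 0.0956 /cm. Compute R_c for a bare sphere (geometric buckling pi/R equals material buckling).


L^2 = D / Sigma_a = 0.514 / 0.0956 = 5.376569 cm^2
B_m^2 = (k_inf - 1) / L^2 = (1.6 - 1) / 5.376569 = 0.1115953 /cm^2
For a bare sphere: B_g = pi/R, so R_c = pi / sqrt(B_m^2)
R_c = pi / sqrt(0.1115953) = 9.4043 cm

9.4043


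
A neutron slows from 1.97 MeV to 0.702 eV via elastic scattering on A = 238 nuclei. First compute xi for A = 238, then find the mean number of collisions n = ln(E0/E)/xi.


xi = 1 + (A-1)^2/(2A)*ln((A-1)/(A+1)) = 0.008379872 (for A = 238)
n = ln(E0/E) / xi
n = ln(1.97e6 / 0.702) / 0.008379872
n = ln(2.806268e+06) / 0.008379872 = 1771.8

1771.8


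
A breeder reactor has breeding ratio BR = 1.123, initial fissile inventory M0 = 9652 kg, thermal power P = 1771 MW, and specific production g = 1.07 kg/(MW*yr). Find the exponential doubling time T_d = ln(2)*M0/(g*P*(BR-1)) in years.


Breeding gain G = BR - 1 = 1.123 - 1 = 0.123
Fissile production rate = g * P * G = 1.07 * 1771 * 0.123 = 233.08131 kg/yr
T_d = ln(2) * M0 / (g * P * G)
T_d = ln(2) * 9652 / 233.08131 = 28.704 yr

28.704


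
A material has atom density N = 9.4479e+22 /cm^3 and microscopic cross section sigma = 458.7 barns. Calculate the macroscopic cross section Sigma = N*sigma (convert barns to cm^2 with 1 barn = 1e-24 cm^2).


Sigma = N * sigma_barns * 1e-24
Sigma = 9.4479e+22 * 458.7 * 1e-24
Sigma = 43.338 /cm

43.338


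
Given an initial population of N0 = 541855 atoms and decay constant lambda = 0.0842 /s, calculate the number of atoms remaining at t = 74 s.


N = N0 * exp(-lambda * t)
N = 541855 * exp(-0.0842 * 74)
N = 1066.3

1066.3


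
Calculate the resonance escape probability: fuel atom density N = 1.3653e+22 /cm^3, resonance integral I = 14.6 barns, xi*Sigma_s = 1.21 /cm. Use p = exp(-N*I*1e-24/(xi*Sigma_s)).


p = exp(-N * I * 1e-24 / (xi*Sigma_s))
p = exp(-1.3653e+22 * 14.6 * 1e-24 / 1.21)
p = 0.84812

0.84812


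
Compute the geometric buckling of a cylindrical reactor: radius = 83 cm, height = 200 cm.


B^2 = (2.405/R)^2 + (pi/H)^2
B^2 = (2.405/83)^2 + (pi/200)^2
B^2 = 0.0010863 /cm^2

0.0010863


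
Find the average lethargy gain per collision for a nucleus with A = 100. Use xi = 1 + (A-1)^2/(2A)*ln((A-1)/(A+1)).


xi = 1 + (A-1)^2/(2A) * ln((A-1)/(A+1))
xi = 1 + (100-1)^2/(2*100) * ln((100-1)/(100 +1))
xi = 0.019867

0.019867


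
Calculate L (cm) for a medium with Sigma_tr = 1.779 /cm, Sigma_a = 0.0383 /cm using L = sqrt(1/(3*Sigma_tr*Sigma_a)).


D = 1 / (3 * Sigma_tr) = 1 / (3 * 1.779) = 0.1873712 cm
L = sqrt(D / Sigma_a)
L = sqrt(0.1873712 / 0.0383)
L = 2.2118 cm

2.2118


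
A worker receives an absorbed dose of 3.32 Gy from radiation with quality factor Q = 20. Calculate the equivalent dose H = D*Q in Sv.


H = D * Q
H = 3.32 * 20
H = 66.400 Sv

66.400


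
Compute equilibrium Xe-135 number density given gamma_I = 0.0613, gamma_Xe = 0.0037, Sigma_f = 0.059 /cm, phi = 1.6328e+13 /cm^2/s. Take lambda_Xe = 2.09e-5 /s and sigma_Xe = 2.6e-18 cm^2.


Xe_eq = (gamma_I + gamma_Xe) * Sigma_f * phi / (lambda_Xe + sigma_Xe * phi)
Numerator = (0.0613 + 0.0037) * 0.059 * 1.6328e+13 = 6.261788e+10
Denominator = 2.09e-5 + 2.6e-18 * 1.6328e+13 = 6.335280e-05
Xe_eq = 6.261788e+10 / 6.335280e-05 = 9.8840e+14 /cm^3

9.8840e+14


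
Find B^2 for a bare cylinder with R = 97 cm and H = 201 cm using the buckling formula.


B^2 = (2.405/R)^2 + (pi/H)^2
B^2 = (2.405/97)^2 + (pi/201)^2
B^2 = 8.5902e-04 /cm^2

8.5902e-04


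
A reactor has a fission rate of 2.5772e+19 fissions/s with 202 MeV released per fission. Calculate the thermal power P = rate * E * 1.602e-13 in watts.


P = fission_rate * E_MeV * 1.602e-13
P = 2.5772e+19 * 202 * 1.602e-13
P = 8.3399e+08 W

8.3399e+08


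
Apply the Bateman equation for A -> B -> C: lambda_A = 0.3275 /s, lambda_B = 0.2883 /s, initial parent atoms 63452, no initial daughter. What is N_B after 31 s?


N_B(t) = lambda_A * N_A0 / (lambda_B - lambda_A) * [exp(-lambda_A*t) - exp(-lambda_B*t)]
exp(-0.3275*31) = 3.897851e-05; exp(-0.2883*31) = 1.313953e-04
N_B = 0.3275 * 63452 / (0.2883 - 0.3275) * (3.897851e-05 - 1.313953e-04)
N_B = 48.992

48.992


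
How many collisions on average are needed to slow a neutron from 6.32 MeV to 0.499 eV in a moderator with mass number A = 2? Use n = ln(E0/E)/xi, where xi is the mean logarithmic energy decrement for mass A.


xi = 1 + (A-1)^2/(2A)*ln((A-1)/(A+1)) = 0.7253469 (for A = 2)
n = ln(E0/E) / xi
n = ln(6.32e6 / 0.499) / 0.7253469
n = ln(1.266533e+07) / 0.7253469 = 22.547

22.547


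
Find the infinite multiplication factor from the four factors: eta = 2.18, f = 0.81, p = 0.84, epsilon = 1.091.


k_inf = eta * f * p * epsilon
k_inf = 2.18 * 0.81 * 0.84 * 1.091
k_inf = 1.6182

1.6182


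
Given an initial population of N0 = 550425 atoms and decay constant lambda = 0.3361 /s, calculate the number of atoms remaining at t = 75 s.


N = N0 * exp(-lambda * t)
N = 550425 * exp(-0.3361 * 75)
N = 6.2118e-06

6.2118e-06


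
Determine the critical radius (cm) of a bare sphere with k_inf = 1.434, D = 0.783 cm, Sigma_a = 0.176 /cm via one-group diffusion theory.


L^2 = D / Sigma_a = 0.783 / 0.176 = 4.448864 cm^2
B_m^2 = (k_inf - 1) / L^2 = (1.434 - 1) / 4.448864 = 0.09755299 /cm^2
For a bare sphere: B_g = pi/R, so R_c = pi / sqrt(B_m^2)
R_c = pi / sqrt(0.09755299) = 10.058 cm

10.058


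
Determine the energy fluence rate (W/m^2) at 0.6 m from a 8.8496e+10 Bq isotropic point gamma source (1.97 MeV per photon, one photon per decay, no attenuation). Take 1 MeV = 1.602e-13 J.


psi = A * E * 1.602e-13 / (4*pi*r^2)
psi = 8.8496e+10 * 1.97 * 1.602e-13 / (4*pi*0.6^2)
psi = 0.0061736 W/m^2

0.0061736


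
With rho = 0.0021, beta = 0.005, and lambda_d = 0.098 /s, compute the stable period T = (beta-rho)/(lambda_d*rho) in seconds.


T = (beta - rho) / (lambda_d * rho)
T = (0.005 - 0.0021) / (0.098 * 0.0021)
T = 14.091 s

14.091


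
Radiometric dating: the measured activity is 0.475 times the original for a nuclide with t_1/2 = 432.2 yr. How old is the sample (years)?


lambda = ln(2) / t_half = ln(2) / 432.2 = 0.001603765 /yr
t = -ln(A/A0) / lambda
t = -ln(0.475) / 0.001603765
t = 464.18 yr

464.18


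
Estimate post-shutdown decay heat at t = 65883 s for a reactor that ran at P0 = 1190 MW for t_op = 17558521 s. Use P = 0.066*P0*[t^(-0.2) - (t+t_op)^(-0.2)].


P/P0 = 0.066 * [t^(-0.2) - (t + t_op)^(-0.2)]
P/P0 = 0.066 * [65883^(-0.2) - (65883 + 17558521)^(-0.2)]
P/P0 = 0.066 * [0.1087040 - 0.03554488] = 0.004828502
P = 1190 * 0.004828502 = 5.7459 MW

5.7459


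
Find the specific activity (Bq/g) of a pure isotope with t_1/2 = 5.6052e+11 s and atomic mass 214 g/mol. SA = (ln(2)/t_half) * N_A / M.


lambda = ln(2) / t_half = ln(2) / 5.6052e+11 = 1.236615e-12 /s
SA = lambda * N_A / M
SA = 1.236615e-12 * 6.022e23 / 214
SA = 3.4799e+09 Bq/g

3.4799e+09


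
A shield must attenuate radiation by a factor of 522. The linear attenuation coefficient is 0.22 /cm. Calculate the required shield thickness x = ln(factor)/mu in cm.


x = ln(factor) / mu
x = ln(522) / 0.22
x = 28.444 cm

28.444


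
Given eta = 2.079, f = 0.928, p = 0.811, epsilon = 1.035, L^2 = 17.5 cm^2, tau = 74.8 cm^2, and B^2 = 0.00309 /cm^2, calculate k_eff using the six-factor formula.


k_inf = eta*f*p*eps = 2.079*0.928*0.811*1.035 = 1.619436
P_TNL = 1/(1 + L^2*B^2) = 1/(1 + 17.5*0.00309) = 0.9486991
P_FNL = exp(-B^2*tau) = exp(-0.00309*74.8) = 0.7936347
k_eff = k_inf * P_TNL * P_FNL = 1.619436 * 0.9486991 * 0.7936347
k_eff = 1.2193

1.2193


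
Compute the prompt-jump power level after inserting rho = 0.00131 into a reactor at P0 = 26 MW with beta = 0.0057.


P1/P0 = beta / (beta - rho)
P1/P0 = 0.0057 / (0.0057 - 0.00131) = 1.298405
P1 = 26 * 1.298405 = 33.759 MW

33.759


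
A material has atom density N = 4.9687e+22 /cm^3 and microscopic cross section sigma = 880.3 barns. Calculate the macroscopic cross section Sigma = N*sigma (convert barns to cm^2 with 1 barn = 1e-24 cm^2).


Sigma = N * sigma_barns * 1e-24
Sigma = 4.9687e+22 * 880.3 * 1e-24
Sigma = 43.739 /cm

43.739


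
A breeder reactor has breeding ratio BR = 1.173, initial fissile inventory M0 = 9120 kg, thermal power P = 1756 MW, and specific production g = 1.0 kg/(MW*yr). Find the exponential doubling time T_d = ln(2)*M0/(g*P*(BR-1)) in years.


Breeding gain G = BR - 1 = 1.173 - 1 = 0.173
Fissile production rate = g * P * G = 1.0 * 1756 * 0.173 = 303.788 kg/yr
T_d = ln(2) * M0 / (g * P * G)
T_d = ln(2) * 9120 / 303.788 = 20.809 yr

20.809


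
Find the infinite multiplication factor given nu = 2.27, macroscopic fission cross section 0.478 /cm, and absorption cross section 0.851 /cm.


k_inf = nu * Sigma_f / Sigma_a
k_inf = 2.27 * 0.478 / 0.851
k_inf = 1.2750

1.2750


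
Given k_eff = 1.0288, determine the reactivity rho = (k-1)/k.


rho = (k_eff - 1) / k_eff
rho = (1.0288 - 1) / 1.0288
rho = 0.027994

0.027994


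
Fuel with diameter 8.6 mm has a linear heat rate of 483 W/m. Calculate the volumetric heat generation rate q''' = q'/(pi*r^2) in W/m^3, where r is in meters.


r = D / 2 / 1000 = 8.6 / 2 / 1000 = 0.0043 m
q''' = q' / (pi * r^2)
q''' = 483 / (pi * 0.0043^2)
q''' = 8.3150e+06 W/m^3

8.3150e+06


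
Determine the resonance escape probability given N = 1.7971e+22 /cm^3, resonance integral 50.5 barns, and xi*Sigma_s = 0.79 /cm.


p = exp(-N * I * 1e-24 / (xi*Sigma_s))
p = exp(-1.7971e+22 * 50.5 * 1e-24 / 0.79)
p = 0.31702

0.31702


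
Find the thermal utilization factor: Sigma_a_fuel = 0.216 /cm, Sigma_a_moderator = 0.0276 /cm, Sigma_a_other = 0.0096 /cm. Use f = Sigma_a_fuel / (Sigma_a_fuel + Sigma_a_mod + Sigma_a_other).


f = Sigma_a_fuel / (Sigma_a_fuel + Sigma_a_mod + Sigma_a_other)
f = 0.216 / (0.216 + 0.0276 + 0.0096)
f = 0.85308

0.85308


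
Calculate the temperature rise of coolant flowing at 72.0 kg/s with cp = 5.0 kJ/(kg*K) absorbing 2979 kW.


dT = Q / (m_dot * cp)
dT = 2979 / (72.0 * 5.0)
dT = 8.2750 C

8.2750


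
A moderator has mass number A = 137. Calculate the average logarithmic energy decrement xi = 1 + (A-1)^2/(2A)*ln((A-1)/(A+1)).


xi = 1 + (A-1)^2/(2A) * ln((A-1)/(A+1))
xi = 1 + (137-1)^2/(2*137) * ln((137-1)/(137 +1))
xi = 0.014528

0.014528


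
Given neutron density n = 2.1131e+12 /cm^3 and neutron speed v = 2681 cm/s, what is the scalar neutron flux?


phi = n * v
phi = 2.1131e+12 * 2681
phi = 5.6652e+15 /cm^2/s

5.6652e+15


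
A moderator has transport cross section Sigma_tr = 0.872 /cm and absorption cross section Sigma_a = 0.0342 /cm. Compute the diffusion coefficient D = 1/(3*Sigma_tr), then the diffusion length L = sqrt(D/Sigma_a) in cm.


D = 1 / (3 * Sigma_tr) = 1 / (3 * 0.872) = 0.3822630 cm
L = sqrt(D / Sigma_a)
L = sqrt(0.3822630 / 0.0342)
L = 3.3432 cm

3.3432


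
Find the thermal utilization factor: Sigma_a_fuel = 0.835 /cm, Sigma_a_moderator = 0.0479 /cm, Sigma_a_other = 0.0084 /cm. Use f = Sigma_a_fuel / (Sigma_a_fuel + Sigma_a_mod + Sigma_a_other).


f = Sigma_a_fuel / (Sigma_a_fuel + Sigma_a_mod + Sigma_a_other)
f = 0.835 / (0.835 + 0.0479 + 0.0084)
f = 0.93683

0.93683


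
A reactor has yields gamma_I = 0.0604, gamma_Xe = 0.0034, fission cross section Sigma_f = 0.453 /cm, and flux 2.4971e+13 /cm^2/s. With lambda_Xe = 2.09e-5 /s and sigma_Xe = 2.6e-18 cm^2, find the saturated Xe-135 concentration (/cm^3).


Xe_eq = (gamma_I + gamma_Xe) * Sigma_f * phi / (lambda_Xe + sigma_Xe * phi)
Numerator = (0.0604 + 0.0034) * 0.453 * 2.4971e+13 = 7.216969e+11
Denominator = 2.09e-5 + 2.6e-18 * 2.4971e+13 = 8.582460e-05
Xe_eq = 7.216969e+11 / 8.582460e-05 = 8.4090e+15 /cm^3

8.4090e+15


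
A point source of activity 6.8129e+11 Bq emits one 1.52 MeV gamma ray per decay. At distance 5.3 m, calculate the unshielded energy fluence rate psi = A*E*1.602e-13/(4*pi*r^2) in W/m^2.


psi = A * E * 1.602e-13 / (4*pi*r^2)
psi = 6.8129e+11 * 1.52 * 1.602e-13 / (4*pi*5.3^2)
psi = 4.6998e-04 W/m^2

4.6998e-04


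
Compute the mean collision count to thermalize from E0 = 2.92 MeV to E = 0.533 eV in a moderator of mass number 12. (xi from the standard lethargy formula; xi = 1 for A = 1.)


xi = 1 + (A-1)^2/(2A)*ln((A-1)/(A+1)) = 0.1577690 (for A = 12)
n = ln(E0/E) / xi
n = ln(2.92e6 / 0.533) / 0.1577690
n = ln(5.478424e+06) / 0.1577690 = 98.348

98.348


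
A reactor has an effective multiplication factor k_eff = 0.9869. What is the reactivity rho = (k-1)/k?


rho = (k_eff - 1) / k_eff
rho = (0.9869 - 1) / 0.9869
rho = -0.013274

-0.013274


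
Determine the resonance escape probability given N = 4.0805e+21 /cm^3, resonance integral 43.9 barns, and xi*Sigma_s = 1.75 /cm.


p = exp(-N * I * 1e-24 / (xi*Sigma_s))
p = exp(-4.0805e+21 * 43.9 * 1e-24 / 1.75)
p = 0.90270

0.90270


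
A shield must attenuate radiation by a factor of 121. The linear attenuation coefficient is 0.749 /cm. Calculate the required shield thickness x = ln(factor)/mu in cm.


x = ln(factor) / mu
x = ln(121) / 0.749
x = 6.4029 cm

6.4029


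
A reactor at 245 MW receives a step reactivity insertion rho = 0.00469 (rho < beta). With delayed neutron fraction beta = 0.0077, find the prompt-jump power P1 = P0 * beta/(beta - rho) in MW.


P1/P0 = beta / (beta - rho)
P1/P0 = 0.0077 / (0.0077 - 0.00469) = 2.558140
P1 = 245 * 2.558140 = 626.74 MW

626.74


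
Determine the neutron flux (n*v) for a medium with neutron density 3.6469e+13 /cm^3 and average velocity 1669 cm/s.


phi = n * v
phi = 3.6469e+13 * 1669
phi = 6.0867e+16 /cm^2/s

6.0867e+16


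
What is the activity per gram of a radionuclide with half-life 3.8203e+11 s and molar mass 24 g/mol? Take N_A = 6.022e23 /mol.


lambda = ln(2) / t_half = ln(2) / 3.8203e+11 = 1.814379e-12 /s
SA = lambda * N_A / M
SA = 1.814379e-12 * 6.022e23 / 24
SA = 4.5526e+10 Bq/g

4.5526e+10


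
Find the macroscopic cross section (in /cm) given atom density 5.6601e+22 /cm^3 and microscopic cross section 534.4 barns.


Sigma = N * sigma_barns * 1e-24
Sigma = 5.6601e+22 * 534.4 * 1e-24
Sigma = 30.248 /cm

30.248


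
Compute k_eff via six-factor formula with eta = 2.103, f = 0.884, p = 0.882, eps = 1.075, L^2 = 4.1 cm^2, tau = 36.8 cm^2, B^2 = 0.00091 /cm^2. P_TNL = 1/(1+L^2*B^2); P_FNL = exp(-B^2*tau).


k_inf = eta*f*p*eps = 2.103*0.884*0.882*1.075 = 1.762660
P_TNL = 1/(1 + L^2*B^2) = 1/(1 + 4.1*0.00091) = 0.9962829
P_FNL = exp(-B^2*tau) = exp(-0.00091*36.8) = 0.9670665
k_eff = k_inf * P_TNL * P_FNL = 1.762660 * 0.9962829 * 0.9670665
k_eff = 1.6983

1.6983


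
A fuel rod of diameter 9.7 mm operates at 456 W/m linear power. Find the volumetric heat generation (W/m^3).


r = D / 2 / 1000 = 9.7 / 2 / 1000 = 0.00485 m
q''' = q' / (pi * r^2)
q''' = 456 / (pi * 0.00485^2)
q''' = 6.1707e+06 W/m^3

6.1707e+06


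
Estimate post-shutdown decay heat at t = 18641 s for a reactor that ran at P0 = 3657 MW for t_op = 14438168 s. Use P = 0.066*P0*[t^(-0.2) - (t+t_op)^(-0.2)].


P/P0 = 0.066 * [t^(-0.2) - (t + t_op)^(-0.2)]
P/P0 = 0.066 * [18641^(-0.2) - (18641 + 14438168)^(-0.2)]
P/P0 = 0.066 * [0.1399285 - 0.03698158] = 0.006794497
P = 3657 * 0.006794497 = 24.847 MW

24.847


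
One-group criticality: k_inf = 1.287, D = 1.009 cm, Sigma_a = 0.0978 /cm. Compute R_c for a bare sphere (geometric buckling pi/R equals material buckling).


L^2 = D / Sigma_a = 1.009 / 0.0978 = 10.31697 cm^2
B_m^2 = (k_inf - 1) / L^2 = (1.287 - 1) / 10.31697 = 0.02781825 /cm^2
For a bare sphere: B_g = pi/R, so R_c = pi / sqrt(B_m^2)
R_c = pi / sqrt(0.02781825) = 18.836 cm

18.836


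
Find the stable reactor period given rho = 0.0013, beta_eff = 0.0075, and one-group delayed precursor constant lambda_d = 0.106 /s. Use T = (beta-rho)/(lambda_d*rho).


T = (beta - rho) / (lambda_d * rho)
T = (0.0075 - 0.0013) / (0.106 * 0.0013)
T = 44.993 s

44.993


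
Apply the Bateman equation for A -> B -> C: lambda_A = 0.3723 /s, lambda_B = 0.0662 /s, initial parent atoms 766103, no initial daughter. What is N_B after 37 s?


N_B(t) = lambda_A * N_A0 / (lambda_B - lambda_A) * [exp(-lambda_A*t) - exp(-lambda_B*t)]
exp(-0.3723*37) = 1.041238e-06; exp(-0.0662*37) = 0.08634538
N_B = 0.3723 * 766103 / (0.0662 - 0.3723) * (1.041238e-06 - 0.08634538)
N_B = 80455

80455


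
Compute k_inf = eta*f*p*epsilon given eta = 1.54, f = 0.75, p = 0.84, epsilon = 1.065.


k_inf = eta * f * p * epsilon
k_inf = 1.54 * 0.75 * 0.84 * 1.065
k_inf = 1.0333

1.0333


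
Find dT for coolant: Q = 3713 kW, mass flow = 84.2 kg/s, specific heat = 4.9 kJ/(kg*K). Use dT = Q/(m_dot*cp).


dT = Q / (m_dot * cp)
dT = 3713 / (84.2 * 4.9)
dT = 8.9995 C

8.9995


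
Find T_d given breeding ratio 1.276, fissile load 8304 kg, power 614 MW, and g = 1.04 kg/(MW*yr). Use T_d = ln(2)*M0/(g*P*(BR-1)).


Breeding gain G = BR - 1 = 1.276 - 1 = 0.276
Fissile production rate = g * P * G = 1.04 * 614 * 0.276 = 176.24256 kg/yr
T_d = ln(2) * M0 / (g * P * G)
T_d = ln(2) * 8304 / 176.24256 = 32.659 yr

32.659


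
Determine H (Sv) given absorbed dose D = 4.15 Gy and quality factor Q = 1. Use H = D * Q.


H = D * Q
H = 4.15 * 1
H = 4.1500 Sv

4.1500


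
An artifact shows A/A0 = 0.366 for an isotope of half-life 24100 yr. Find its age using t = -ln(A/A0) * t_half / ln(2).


lambda = ln(2) / t_half = ln(2) / 24100 = 2.876129e-05 /yr
t = -ln(A/A0) / lambda
t = -ln(0.366) / 2.876129e-05
t = 34947 yr

34947


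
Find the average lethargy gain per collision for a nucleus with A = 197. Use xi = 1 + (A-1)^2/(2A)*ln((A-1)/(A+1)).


xi = 1 + (A-1)^2/(2A) * ln((A-1)/(A+1))
xi = 1 + (197-1)^2/(2*197) * ln((197-1)/(197 +1))
xi = 0.010118

0.010118


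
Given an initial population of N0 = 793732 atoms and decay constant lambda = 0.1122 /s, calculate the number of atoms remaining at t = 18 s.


N = N0 * exp(-lambda * t)
N = 793732 * exp(-0.1122 * 18)
N = 105335

105335


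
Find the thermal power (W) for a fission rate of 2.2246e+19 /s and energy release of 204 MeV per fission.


P = fission_rate * E_MeV * 1.602e-13
P = 2.2246e+19 * 204 * 1.602e-13
P = 7.2702e+08 W

7.2702e+08


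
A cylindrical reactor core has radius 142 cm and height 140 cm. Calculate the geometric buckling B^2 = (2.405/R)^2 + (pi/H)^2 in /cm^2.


B^2 = (2.405/R)^2 + (pi/H)^2
B^2 = (2.405/142)^2 + (pi/140)^2
B^2 = 7.9040e-04 /cm^2

7.9040e-04


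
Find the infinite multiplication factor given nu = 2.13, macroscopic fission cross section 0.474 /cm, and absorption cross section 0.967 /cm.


k_inf = nu * Sigma_f / Sigma_a
k_inf = 2.13 * 0.474 / 0.967
k_inf = 1.0441

1.0441


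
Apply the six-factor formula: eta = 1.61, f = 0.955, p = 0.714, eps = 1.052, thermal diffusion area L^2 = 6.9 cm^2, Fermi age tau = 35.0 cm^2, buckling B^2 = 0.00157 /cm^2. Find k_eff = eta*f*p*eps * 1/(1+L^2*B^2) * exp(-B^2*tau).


k_inf = eta*f*p*eps = 1.61*0.955*0.714*1.052 = 1.154897
P_TNL = 1/(1 + L^2*B^2) = 1/(1 + 6.9*0.00157) = 0.9892831
P_FNL = exp(-B^2*tau) = exp(-0.00157*35.0) = 0.9465325
k_eff = k_inf * P_TNL * P_FNL = 1.154897 * 0.9892831 * 0.9465325
k_eff = 1.0814

1.0814


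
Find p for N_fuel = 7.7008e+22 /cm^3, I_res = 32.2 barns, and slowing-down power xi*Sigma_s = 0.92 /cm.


p = exp(-N * I * 1e-24 / (xi*Sigma_s))
p = exp(-7.7008e+22 * 32.2 * 1e-24 / 0.92)
p = 0.067523

0.067523


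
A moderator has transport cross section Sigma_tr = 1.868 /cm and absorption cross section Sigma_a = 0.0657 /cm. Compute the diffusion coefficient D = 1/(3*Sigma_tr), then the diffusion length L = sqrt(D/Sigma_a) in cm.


D = 1 / (3 * Sigma_tr) = 1 / (3 * 1.868) = 0.1784440 cm
L = sqrt(D / Sigma_a)
L = sqrt(0.1784440 / 0.0657)
L = 1.6480 cm

1.6480


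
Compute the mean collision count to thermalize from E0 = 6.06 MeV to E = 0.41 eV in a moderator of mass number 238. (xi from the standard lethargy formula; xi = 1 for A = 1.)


xi = 1 + (A-1)^2/(2A)*ln((A-1)/(A+1)) = 0.008379872 (for A = 238)
n = ln(E0/E) / xi
n = ln(6.06e6 / 0.41) / 0.008379872
n = ln(1.478049e+07) / 0.008379872 = 1970.1

1970.1


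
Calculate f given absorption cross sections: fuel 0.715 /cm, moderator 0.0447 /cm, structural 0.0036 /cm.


f = Sigma_a_fuel / (Sigma_a_fuel + Sigma_a_mod + Sigma_a_other)
f = 0.715 / (0.715 + 0.0447 + 0.0036)
f = 0.93672

0.93672


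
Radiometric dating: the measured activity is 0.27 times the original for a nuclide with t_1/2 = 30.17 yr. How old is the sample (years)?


lambda = ln(2) / t_half = ln(2) / 30.17 = 0.02297472 /yr
t = -ln(A/A0) / lambda
t = -ln(0.27) / 0.02297472
t = 56.990 yr

56.990


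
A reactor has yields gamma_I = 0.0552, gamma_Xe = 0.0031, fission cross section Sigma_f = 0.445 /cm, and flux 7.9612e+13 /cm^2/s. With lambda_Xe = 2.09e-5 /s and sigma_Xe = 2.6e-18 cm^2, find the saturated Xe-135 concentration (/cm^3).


Xe_eq = (gamma_I + gamma_Xe) * Sigma_f * phi / (lambda_Xe + sigma_Xe * phi)
Numerator = (0.0552 + 0.0031) * 0.445 * 7.9612e+13 = 2.065414e+12
Denominator = 2.09e-5 + 2.6e-18 * 7.9612e+13 = 2.278912e-04
Xe_eq = 2.065414e+12 / 2.278912e-04 = 9.0632e+15 /cm^3

9.0632e+15


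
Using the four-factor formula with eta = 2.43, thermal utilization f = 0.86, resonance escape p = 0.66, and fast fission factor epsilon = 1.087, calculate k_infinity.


k_inf = eta * f * p * epsilon
k_inf = 2.43 * 0.86 * 0.66 * 1.087
k_inf = 1.4993

1.4993


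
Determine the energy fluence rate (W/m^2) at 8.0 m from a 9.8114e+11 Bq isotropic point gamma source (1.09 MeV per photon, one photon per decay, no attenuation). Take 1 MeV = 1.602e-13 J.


psi = A * E * 1.602e-13 / (4*pi*r^2)
psi = 9.8114e+11 * 1.09 * 1.602e-13 / (4*pi*8.0^2)
psi = 2.1302e-04 W/m^2

2.1302e-04


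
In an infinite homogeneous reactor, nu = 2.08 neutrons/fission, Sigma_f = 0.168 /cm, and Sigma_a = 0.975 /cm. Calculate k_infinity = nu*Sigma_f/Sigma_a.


k_inf = nu * Sigma_f / Sigma_a
k_inf = 2.08 * 0.168 / 0.975
k_inf = 0.35840

0.35840


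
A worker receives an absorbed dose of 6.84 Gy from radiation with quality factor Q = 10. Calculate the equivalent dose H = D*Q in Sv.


H = D * Q
H = 6.84 * 10
H = 68.400 Sv

68.400


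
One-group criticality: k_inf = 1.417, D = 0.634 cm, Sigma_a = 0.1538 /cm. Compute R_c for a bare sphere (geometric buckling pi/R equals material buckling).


L^2 = D / Sigma_a = 0.634 / 0.1538 = 4.122237 cm^2
B_m^2 = (k_inf - 1) / L^2 = (1.417 - 1) / 4.122237 = 0.1011587 /cm^2
For a bare sphere: B_g = pi/R, so R_c = pi / sqrt(B_m^2)
R_c = pi / sqrt(0.1011587) = 9.8775 cm

9.8775


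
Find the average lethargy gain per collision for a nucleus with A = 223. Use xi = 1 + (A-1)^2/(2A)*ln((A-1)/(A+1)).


xi = 1 + (A-1)^2/(2A) * ln((A-1)/(A+1))
xi = 1 + (223-1)^2/(2*223) * ln((223-1)/(223 +1))
xi = 0.0089419

0.0089419


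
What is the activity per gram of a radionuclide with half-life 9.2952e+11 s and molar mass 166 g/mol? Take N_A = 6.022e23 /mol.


lambda = ln(2) / t_half = ln(2) / 9.2952e+11 = 7.457044e-13 /s
SA = lambda * N_A / M
SA = 7.457044e-13 * 6.022e23 / 166
SA = 2.7052e+09 Bq/g

2.7052e+09


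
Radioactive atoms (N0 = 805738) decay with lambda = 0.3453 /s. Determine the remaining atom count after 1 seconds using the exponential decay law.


N = N0 * exp(-lambda * t)
N = 805738 * exp(-0.3453 * 1)
N = 570469

570469


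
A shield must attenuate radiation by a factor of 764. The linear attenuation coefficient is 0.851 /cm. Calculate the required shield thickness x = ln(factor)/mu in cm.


x = ln(factor) / mu
x = ln(764) / 0.851
x = 7.8009 cm

7.8009


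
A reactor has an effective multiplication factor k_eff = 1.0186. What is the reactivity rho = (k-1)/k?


rho = (k_eff - 1) / k_eff
rho = (1.0186 - 1) / 1.0186
rho = 0.018260

0.018260


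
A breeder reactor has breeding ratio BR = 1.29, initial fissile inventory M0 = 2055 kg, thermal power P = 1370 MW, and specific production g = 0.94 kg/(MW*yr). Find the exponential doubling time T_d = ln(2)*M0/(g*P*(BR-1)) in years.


Breeding gain G = BR - 1 = 1.29 - 1 = 0.29
Fissile production rate = g * P * G = 0.94 * 1370 * 0.29 = 373.462 kg/yr
T_d = ln(2) * M0 / (g * P * G)
T_d = ln(2) * 2055 / 373.462 = 3.8141 yr

3.8141


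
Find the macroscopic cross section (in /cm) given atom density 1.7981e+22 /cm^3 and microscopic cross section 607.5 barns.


Sigma = N * sigma_barns * 1e-24
Sigma = 1.7981e+22 * 607.5 * 1e-24
Sigma = 10.923 /cm

10.923


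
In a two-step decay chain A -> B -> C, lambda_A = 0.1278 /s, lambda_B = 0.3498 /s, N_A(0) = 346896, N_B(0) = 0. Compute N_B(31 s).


N_B(t) = lambda_A * N_A0 / (lambda_B - lambda_A) * [exp(-lambda_A*t) - exp(-lambda_B*t)]
exp(-0.1278*31) = 0.01902883; exp(-0.3498*31) = 1.952529e-05
N_B = 0.1278 * 346896 / (0.3498 - 0.1278) * (0.01902883 - 1.952529e-05)
N_B = 3796.2

3796.2


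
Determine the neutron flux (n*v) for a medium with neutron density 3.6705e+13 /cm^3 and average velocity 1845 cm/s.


phi = n * v
phi = 3.6705e+13 * 1845
phi = 6.7721e+16 /cm^2/s

6.7721e+16


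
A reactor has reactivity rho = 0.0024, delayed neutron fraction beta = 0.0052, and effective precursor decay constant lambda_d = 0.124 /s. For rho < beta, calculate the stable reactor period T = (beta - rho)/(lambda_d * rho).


T = (beta - rho) / (lambda_d * rho)
T = (0.0052 - 0.0024) / (0.124 * 0.0024)
T = 9.4086 s

9.4086


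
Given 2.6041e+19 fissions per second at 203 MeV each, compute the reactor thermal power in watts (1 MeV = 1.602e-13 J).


P = fission_rate * E_MeV * 1.602e-13
P = 2.6041e+19 * 203 * 1.602e-13
P = 8.4687e+08 W

8.4687e+08


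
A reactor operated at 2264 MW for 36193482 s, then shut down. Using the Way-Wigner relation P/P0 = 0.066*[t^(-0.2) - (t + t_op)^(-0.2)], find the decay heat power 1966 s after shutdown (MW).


P/P0 = 0.066 * [t^(-0.2) - (t + t_op)^(-0.2)]
P/P0 = 0.066 * [1966^(-0.2) - (1966 + 36193482)^(-0.2)]
P/P0 = 0.066 * [0.2194236 - 0.03078004] = 0.01245047
P = 2264 * 0.01245047 = 28.188 MW

28.188


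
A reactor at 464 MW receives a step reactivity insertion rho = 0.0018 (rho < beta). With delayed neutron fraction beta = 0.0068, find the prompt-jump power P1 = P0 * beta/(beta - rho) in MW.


P1/P0 = beta / (beta - rho)
P1/P0 = 0.0068 / (0.0068 - 0.0018) = 1.360000
P1 = 464 * 1.360000 = 631.04 MW

631.04


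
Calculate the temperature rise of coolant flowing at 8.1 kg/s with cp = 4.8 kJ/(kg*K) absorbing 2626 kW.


dT = Q / (m_dot * cp)
dT = 2626 / (8.1 * 4.8)
dT = 67.541 C

67.541


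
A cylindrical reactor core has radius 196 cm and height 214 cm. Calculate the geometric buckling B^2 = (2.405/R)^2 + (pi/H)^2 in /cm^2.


B^2 = (2.405/R)^2 + (pi/H)^2
B^2 = (2.405/196)^2 + (pi/214)^2
B^2 = 3.6608e-04 /cm^2

3.6608e-04


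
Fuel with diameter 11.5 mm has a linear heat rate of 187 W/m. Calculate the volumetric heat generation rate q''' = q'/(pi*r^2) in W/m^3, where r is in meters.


r = D / 2 / 1000 = 11.5 / 2 / 1000 = 0.00575 m
q''' = q' / (pi * r^2)
q''' = 187 / (pi * 0.00575^2)
q''' = 1.8003e+06 W/m^3

1.8003e+06


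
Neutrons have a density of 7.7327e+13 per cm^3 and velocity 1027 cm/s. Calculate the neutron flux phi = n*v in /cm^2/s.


phi = n * v
phi = 7.7327e+13 * 1027
phi = 7.9415e+16 /cm^2/s

7.9415e+16


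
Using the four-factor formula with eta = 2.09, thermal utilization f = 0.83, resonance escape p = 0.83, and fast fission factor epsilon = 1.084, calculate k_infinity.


k_inf = eta * f * p * epsilon
k_inf = 2.09 * 0.83 * 0.83 * 1.084
k_inf = 1.5607

1.5607


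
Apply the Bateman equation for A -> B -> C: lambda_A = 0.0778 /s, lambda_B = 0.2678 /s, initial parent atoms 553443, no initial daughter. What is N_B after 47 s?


N_B(t) = lambda_A * N_A0 / (lambda_B - lambda_A) * [exp(-lambda_A*t) - exp(-lambda_B*t)]
exp(-0.0778*47) = 0.02582015; exp(-0.2678*47) = 3.417504e-06
N_B = 0.0778 * 553443 / (0.2678 - 0.0778) * (0.02582015 - 3.417504e-06)
N_B = 5850.6

5850.6


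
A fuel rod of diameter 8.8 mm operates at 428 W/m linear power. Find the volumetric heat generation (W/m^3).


r = D / 2 / 1000 = 8.8 / 2 / 1000 = 0.0044 m
q''' = q' / (pi * r^2)
q''' = 428 / (pi * 0.0044^2)
q''' = 7.0370e+06 W/m^3

7.0370e+06


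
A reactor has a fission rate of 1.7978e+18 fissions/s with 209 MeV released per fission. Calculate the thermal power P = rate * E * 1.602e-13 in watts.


P = fission_rate * E_MeV * 1.602e-13
P = 1.7978e+18 * 209 * 1.602e-13
P = 6.0194e+07 W

6.0194e+07


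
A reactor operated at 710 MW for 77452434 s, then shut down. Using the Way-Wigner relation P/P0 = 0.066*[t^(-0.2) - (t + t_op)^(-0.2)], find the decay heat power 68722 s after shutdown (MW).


P/P0 = 0.066 * [t^(-0.2) - (t + t_op)^(-0.2)]
P/P0 = 0.066 * [68722^(-0.2) - (68722 + 77452434)^(-0.2)]
P/P0 = 0.066 * [0.1077906 - 0.02643114] = 0.005369724
P = 710 * 0.005369724 = 3.8125 MW

3.8125


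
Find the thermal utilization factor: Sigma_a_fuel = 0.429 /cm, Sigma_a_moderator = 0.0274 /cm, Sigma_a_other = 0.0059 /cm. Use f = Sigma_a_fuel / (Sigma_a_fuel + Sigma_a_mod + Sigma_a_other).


f = Sigma_a_fuel / (Sigma_a_fuel + Sigma_a_mod + Sigma_a_other)
f = 0.429 / (0.429 + 0.0274 + 0.0059)
f = 0.92797

0.92797


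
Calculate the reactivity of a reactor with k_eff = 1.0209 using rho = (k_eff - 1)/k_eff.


rho = (k_eff - 1) / k_eff
rho = (1.0209 - 1) / 1.0209
rho = 0.020472

0.020472


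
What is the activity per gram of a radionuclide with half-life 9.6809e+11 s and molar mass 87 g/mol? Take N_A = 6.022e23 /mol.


lambda = ln(2) / t_half = ln(2) / 9.6809e+11 = 7.159946e-13 /s
SA = lambda * N_A / M
SA = 7.159946e-13 * 6.022e23 / 87
SA = 4.9560e+09 Bq/g

4.9560e+09


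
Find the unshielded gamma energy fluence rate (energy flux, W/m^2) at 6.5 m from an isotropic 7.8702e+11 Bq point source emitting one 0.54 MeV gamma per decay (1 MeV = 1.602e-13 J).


psi = A * E * 1.602e-13 / (4*pi*r^2)
psi = 7.8702e+11 * 0.54 * 1.602e-13 / (4*pi*6.5^2)
psi = 1.2823e-04 W/m^2

1.2823e-04


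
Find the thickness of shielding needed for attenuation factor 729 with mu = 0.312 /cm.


x = ln(factor) / mu
x = ln(729) / 0.312
x = 21.127 cm

21.127


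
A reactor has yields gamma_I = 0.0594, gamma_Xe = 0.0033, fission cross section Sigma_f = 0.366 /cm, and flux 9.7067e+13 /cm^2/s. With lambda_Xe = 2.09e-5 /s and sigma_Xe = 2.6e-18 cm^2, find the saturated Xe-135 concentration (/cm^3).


Xe_eq = (gamma_I + gamma_Xe) * Sigma_f * phi / (lambda_Xe + sigma_Xe * phi)
Numerator = (0.0594 + 0.0033) * 0.366 * 9.7067e+13 = 2.227513e+12
Denominator = 2.09e-5 + 2.6e-18 * 9.7067e+13 = 2.732742e-04
Xe_eq = 2.227513e+12 / 2.732742e-04 = 8.1512e+15 /cm^3

8.1512e+15


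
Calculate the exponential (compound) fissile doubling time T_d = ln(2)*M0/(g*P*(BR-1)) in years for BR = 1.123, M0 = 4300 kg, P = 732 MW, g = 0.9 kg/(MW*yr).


Breeding gain G = BR - 1 = 1.123 - 1 = 0.123
Fissile production rate = g * P * G = 0.9 * 732 * 0.123 = 81.0324 kg/yr
T_d = ln(2) * M0 / (g * P * G)
T_d = ln(2) * 4300 / 81.0324 = 36.782 yr

36.782


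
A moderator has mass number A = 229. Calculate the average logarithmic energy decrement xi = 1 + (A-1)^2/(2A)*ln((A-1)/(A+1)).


xi = 1 + (A-1)^2/(2A) * ln((A-1)/(A+1))
xi = 1 + (229-1)^2/(2*229) * ln((229-1)/(229 +1))
xi = 0.0087083

0.0087083


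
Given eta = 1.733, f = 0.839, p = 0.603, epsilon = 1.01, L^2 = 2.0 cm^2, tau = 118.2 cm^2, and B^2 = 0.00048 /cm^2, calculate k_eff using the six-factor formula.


k_inf = eta*f*p*eps = 1.733*0.839*0.603*1.01 = 0.8855217
P_TNL = 1/(1 + L^2*B^2) = 1/(1 + 2.0*0.00048) = 0.9990409
P_FNL = exp(-B^2*tau) = exp(-0.00048*118.2) = 0.9448435
k_eff = k_inf * P_TNL * P_FNL = 0.8855217 * 0.9990409 * 0.9448435
k_eff = 0.83588

0.83588


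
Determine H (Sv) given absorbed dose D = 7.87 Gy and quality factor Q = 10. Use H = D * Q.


H = D * Q
H = 7.87 * 10
H = 78.700 Sv

78.700


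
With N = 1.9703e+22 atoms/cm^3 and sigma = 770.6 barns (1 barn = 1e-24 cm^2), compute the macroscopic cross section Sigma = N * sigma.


Sigma = N * sigma_barns * 1e-24
Sigma = 1.9703e+22 * 770.6 * 1e-24
Sigma = 15.183 /cm

15.183


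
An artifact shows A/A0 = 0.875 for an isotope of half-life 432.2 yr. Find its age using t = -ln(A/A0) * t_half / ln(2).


lambda = ln(2) / t_half = ln(2) / 432.2 = 0.001603765 /yr
t = -ln(A/A0) / lambda
t = -ln(0.875) / 0.001603765
t = 83.261 yr

83.261


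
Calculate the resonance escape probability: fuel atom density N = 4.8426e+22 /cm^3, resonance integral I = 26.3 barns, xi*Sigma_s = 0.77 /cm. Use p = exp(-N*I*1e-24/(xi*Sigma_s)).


p = exp(-N * I * 1e-24 / (xi*Sigma_s))
p = exp(-4.8426e+22 * 26.3 * 1e-24 / 0.77)
p = 0.19128

0.19128


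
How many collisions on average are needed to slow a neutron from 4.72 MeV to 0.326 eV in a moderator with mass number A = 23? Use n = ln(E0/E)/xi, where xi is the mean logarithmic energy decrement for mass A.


xi = 1 + (A-1)^2/(2A)*ln((A-1)/(A+1)) = 0.08448899 (for A = 23)
n = ln(E0/E) / xi
n = ln(4.72e6 / 0.326) / 0.08448899
n = ln(1.447853e+07) / 0.08448899 = 195.15

195.15


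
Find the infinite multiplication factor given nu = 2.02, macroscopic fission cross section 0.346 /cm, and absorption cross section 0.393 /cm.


k_inf = nu * Sigma_f / Sigma_a
k_inf = 2.02 * 0.346 / 0.393
k_inf = 1.7784

1.7784


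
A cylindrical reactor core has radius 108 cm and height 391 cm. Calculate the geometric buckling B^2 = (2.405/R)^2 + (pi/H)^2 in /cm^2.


B^2 = (2.405/R)^2 + (pi/H)^2
B^2 = (2.405/108)^2 + (pi/391)^2
B^2 = 5.6044e-04 /cm^2

5.6044e-04


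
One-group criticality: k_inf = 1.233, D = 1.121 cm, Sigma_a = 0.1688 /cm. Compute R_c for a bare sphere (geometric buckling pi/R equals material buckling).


L^2 = D / Sigma_a = 1.121 / 0.1688 = 6.640995 cm^2
B_m^2 = (k_inf - 1) / L^2 = (1.233 - 1) / 6.640995 = 0.03508510 /cm^2
For a bare sphere: B_g = pi/R, so R_c = pi / sqrt(B_m^2)
R_c = pi / sqrt(0.03508510) = 16.772 cm

16.772


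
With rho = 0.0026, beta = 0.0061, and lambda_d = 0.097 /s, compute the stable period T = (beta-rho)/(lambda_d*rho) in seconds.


T = (beta - rho) / (lambda_d * rho)
T = (0.0061 - 0.0026) / (0.097 * 0.0026)
T = 13.878 s

13.878
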